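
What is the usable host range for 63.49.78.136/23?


Network: 63.49.78.0
Broadcast: 63.49.79.255
First usable = network + 1
Last usable = broadcast - 1
Range: 63.49.78.1 to 63.49.79.254


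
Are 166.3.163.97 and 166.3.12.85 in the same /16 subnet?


Mask: 255.255.0.0
166.3.163.97 AND mask = 166.3.0.0
166.3.12.85 AND mask = 166.3.0.0
Yes, same subnet (166.3.0.0)


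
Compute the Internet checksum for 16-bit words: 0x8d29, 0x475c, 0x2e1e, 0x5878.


Sum all words (with carry folding):
+ 0x8d29 = 0x8d29
+ 0x475c = 0xd485
+ 0x2e1e = 0x02a4
+ 0x5878 = 0x5b1c
One's complement: ~0x5b1c
Checksum = 0xa4e3


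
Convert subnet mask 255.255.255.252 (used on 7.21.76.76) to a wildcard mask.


Subnet mask: 255.255.255.252
Wildcard = 255.255.255.255 - subnet mask
255 - 255 = 0
255 - 255 = 0
255 - 255 = 0
255 - 252 = 3
Wildcard: 0.0.0.3


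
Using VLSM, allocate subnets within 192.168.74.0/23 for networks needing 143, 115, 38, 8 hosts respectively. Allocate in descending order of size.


143 hosts -> /24 (254 usable): 192.168.74.0/24
115 hosts -> /25 (126 usable): 192.168.75.0/25
38 hosts -> /26 (62 usable): 192.168.75.128/26
8 hosts -> /28 (14 usable): 192.168.75.192/28
Allocation: 192.168.74.0/24 (143 hosts, 254 usable); 192.168.75.0/25 (115 hosts, 126 usable); 192.168.75.128/26 (38 hosts, 62 usable); 192.168.75.192/28 (8 hosts, 14 usable)


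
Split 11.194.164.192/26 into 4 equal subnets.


New prefix = 26 + 2 = 28
Each subnet has 16 addresses
  11.194.164.192/28
  11.194.164.208/28
  11.194.164.224/28
  11.194.164.240/28
Subnets: 11.194.164.192/28, 11.194.164.208/28, 11.194.164.224/28, 11.194.164.240/28


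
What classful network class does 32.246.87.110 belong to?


First octet: 32
Binary: 00100000
0xxxxxxx -> Class A (1-126)
Class A, default mask 255.0.0.0 (/8)


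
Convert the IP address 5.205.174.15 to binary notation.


5 = 00000101
205 = 11001101
174 = 10101110
15 = 00001111
Binary: 00000101.11001101.10101110.00001111


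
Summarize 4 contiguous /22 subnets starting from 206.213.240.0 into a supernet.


Original prefix: /22
Number of subnets: 4 = 2^2
New prefix = 22 - 2 = 20
Supernet: 206.213.240.0/20


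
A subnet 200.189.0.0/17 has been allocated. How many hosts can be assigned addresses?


Host bits = 32 - 17 = 15
Total addresses = 2^15 = 32768
Usable = total - 2 (network and broadcast)
Usable hosts: 32766


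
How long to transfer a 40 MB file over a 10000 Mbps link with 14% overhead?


Effective throughput = 10000 * (1 - 14/100) = 8600 Mbps
File size in Mb = 40 * 8 = 320 Mb
Time = 320 / 8600
Time = 0.0372 seconds


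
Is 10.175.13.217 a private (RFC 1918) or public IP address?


RFC 1918 private ranges:
  10.0.0.0/8 (10.0.0.0 - 10.255.255.255)
  172.16.0.0/12 (172.16.0.0 - 172.31.255.255)
  192.168.0.0/16 (192.168.0.0 - 192.168.255.255)
Private (in 10.0.0.0/8)


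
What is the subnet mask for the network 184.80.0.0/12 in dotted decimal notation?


/12 means 12 network bits, 20 host bits
Binary: 11111111111100000000000000000000
Mask: 255.240.0.0


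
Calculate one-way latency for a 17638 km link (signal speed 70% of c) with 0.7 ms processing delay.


Speed = 0.7 * 3e5 km/s = 210000 km/s
Propagation delay = 17638 / 210000 = 0.084 s = 83.9905 ms
Processing delay = 0.7 ms
Total one-way latency = 84.6905 ms


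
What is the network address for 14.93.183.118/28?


IP:   00001110.01011101.10110111.01110110
Mask: 11111111.11111111.11111111.11110000
AND operation:
Net:  00001110.01011101.10110111.01110000
Network: 14.93.183.112/28


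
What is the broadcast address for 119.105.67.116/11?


Network: 119.96.0.0/11
Host bits = 21
Set all host bits to 1:
Broadcast: 119.127.255.255


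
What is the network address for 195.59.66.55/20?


IP:   11000011.00111011.01000010.00110111
Mask: 11111111.11111111.11110000.00000000
AND operation:
Net:  11000011.00111011.01000000.00000000
Network: 195.59.64.0/20


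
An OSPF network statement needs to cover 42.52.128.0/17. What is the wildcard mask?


Subnet mask: 255.255.128.0
Wildcard = 255.255.255.255 - subnet mask
255 - 255 = 0
255 - 255 = 0
255 - 128 = 127
255 - 0 = 255
Wildcard: 0.0.127.255


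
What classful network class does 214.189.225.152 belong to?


First octet: 214
Binary: 11010110
110xxxxx -> Class C (192-223)
Class C, default mask 255.255.255.0 (/24)


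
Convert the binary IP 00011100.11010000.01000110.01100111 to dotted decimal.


00011100 = 28
11010000 = 208
01000110 = 70
01100111 = 103
IP: 28.208.70.103


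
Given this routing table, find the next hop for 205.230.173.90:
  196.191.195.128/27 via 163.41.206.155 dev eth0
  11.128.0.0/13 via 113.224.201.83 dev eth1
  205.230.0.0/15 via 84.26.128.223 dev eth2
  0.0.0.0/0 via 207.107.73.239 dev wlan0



Longest prefix match for 205.230.173.90:
  /27 196.191.195.128: no
  /13 11.128.0.0: no
  /15 205.230.0.0: MATCH
  /0 0.0.0.0: MATCH
Selected: next-hop 84.26.128.223 via eth2 (matched /15)


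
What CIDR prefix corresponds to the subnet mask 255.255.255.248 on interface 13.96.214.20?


Binary: 11111111.11111111.11111111.11111000
Count leading 1s
Prefix: /29


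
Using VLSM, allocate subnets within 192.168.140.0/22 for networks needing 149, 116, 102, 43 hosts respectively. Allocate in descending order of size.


149 hosts -> /24 (254 usable): 192.168.140.0/24
116 hosts -> /25 (126 usable): 192.168.141.0/25
102 hosts -> /25 (126 usable): 192.168.141.128/25
43 hosts -> /26 (62 usable): 192.168.142.0/26
Allocation: 192.168.140.0/24 (149 hosts, 254 usable); 192.168.141.0/25 (116 hosts, 126 usable); 192.168.141.128/25 (102 hosts, 126 usable); 192.168.142.0/26 (43 hosts, 62 usable)


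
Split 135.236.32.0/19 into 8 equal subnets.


New prefix = 19 + 3 = 22
Each subnet has 1024 addresses
  135.236.32.0/22
  135.236.36.0/22
  135.236.40.0/22
  135.236.44.0/22
  135.236.48.0/22
  135.236.52.0/22
  135.236.56.0/22
  135.236.60.0/22
Subnets: 135.236.32.0/22, 135.236.36.0/22, 135.236.40.0/22, 135.236.44.0/22, 135.236.48.0/22, 135.236.52.0/22, 135.236.56.0/22, 135.236.60.0/22


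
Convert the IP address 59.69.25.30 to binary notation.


59 = 00111011
69 = 01000101
25 = 00011001
30 = 00011110
Binary: 00111011.01000101.00011001.00011110


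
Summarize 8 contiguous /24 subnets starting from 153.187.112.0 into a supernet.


Original prefix: /24
Number of subnets: 8 = 2^3
New prefix = 24 - 3 = 21
Supernet: 153.187.112.0/21


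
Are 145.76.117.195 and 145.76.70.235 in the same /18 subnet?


Mask: 255.255.192.0
145.76.117.195 AND mask = 145.76.64.0
145.76.70.235 AND mask = 145.76.64.0
Yes, same subnet (145.76.64.0)


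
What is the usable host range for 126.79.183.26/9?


Network: 126.0.0.0
Broadcast: 126.127.255.255
First usable = network + 1
Last usable = broadcast - 1
Range: 126.0.0.1 to 126.127.255.254


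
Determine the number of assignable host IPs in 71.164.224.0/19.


Host bits = 32 - 19 = 13
Total addresses = 2^13 = 8192
Usable = total - 2 (network and broadcast)
Usable hosts: 8190


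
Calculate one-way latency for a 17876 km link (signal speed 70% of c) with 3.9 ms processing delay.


Speed = 0.7 * 3e5 km/s = 210000 km/s
Propagation delay = 17876 / 210000 = 0.0851 s = 85.1238 ms
Processing delay = 3.9 ms
Total one-way latency = 89.0238 ms


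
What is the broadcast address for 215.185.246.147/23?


Network: 215.185.246.0/23
Host bits = 9
Set all host bits to 1:
Broadcast: 215.185.247.255


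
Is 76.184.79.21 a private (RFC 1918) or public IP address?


RFC 1918 private ranges:
  10.0.0.0/8 (10.0.0.0 - 10.255.255.255)
  172.16.0.0/12 (172.16.0.0 - 172.31.255.255)
  192.168.0.0/16 (192.168.0.0 - 192.168.255.255)
Public (not in any RFC 1918 range)


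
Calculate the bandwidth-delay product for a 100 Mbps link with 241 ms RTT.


BDP = bandwidth * RTT
= 100 Mbps * 241 ms
= 100 * 1e6 * 241 / 1000 bits
= 24100000 bits
= 3012500 bytes
= 2941.8945 KB
BDP = 24100000 bits (3012500 bytes)


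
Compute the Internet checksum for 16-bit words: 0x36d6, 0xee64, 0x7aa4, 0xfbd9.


Sum all words (with carry folding):
+ 0x36d6 = 0x36d6
+ 0xee64 = 0x253b
+ 0x7aa4 = 0x9fdf
+ 0xfbd9 = 0x9bb9
One's complement: ~0x9bb9
Checksum = 0x6446


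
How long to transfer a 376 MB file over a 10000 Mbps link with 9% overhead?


Effective throughput = 10000 * (1 - 9/100) = 9100 Mbps
File size in Mb = 376 * 8 = 3008 Mb
Time = 3008 / 9100
Time = 0.3305 seconds


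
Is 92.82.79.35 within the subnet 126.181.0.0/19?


Subnet network: 126.181.0.0
Test IP AND mask: 92.82.64.0
No, 92.82.79.35 is not in 126.181.0.0/19


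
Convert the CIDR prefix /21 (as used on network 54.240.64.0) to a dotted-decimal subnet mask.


/21 means 21 network bits, 11 host bits
Binary: 11111111111111111111100000000000
Mask: 255.255.248.0


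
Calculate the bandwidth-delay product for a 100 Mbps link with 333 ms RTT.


BDP = bandwidth * RTT
= 100 Mbps * 333 ms
= 100 * 1e6 * 333 / 1000 bits
= 33300000 bits
= 4162500 bytes
= 4064.9414 KB
BDP = 33300000 bits (4162500 bytes)


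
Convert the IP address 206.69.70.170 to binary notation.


206 = 11001110
69 = 01000101
70 = 01000110
170 = 10101010
Binary: 11001110.01000101.01000110.10101010


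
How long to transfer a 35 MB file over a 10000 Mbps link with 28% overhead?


Effective throughput = 10000 * (1 - 28/100) = 7200 Mbps
File size in Mb = 35 * 8 = 280 Mb
Time = 280 / 7200
Time = 0.0389 seconds


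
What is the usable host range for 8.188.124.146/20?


Network: 8.188.112.0
Broadcast: 8.188.127.255
First usable = network + 1
Last usable = broadcast - 1
Range: 8.188.112.1 to 8.188.127.254


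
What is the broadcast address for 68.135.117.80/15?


Network: 68.134.0.0/15
Host bits = 17
Set all host bits to 1:
Broadcast: 68.135.255.255


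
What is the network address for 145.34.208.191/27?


IP:   10010001.00100010.11010000.10111111
Mask: 11111111.11111111.11111111.11100000
AND operation:
Net:  10010001.00100010.11010000.10100000
Network: 145.34.208.160/27


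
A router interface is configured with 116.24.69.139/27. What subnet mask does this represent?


/27 means 27 network bits, 5 host bits
Binary: 11111111111111111111111111100000
Mask: 255.255.255.224


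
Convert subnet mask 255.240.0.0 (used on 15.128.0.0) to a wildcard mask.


Subnet mask: 255.240.0.0
Wildcard = 255.255.255.255 - subnet mask
255 - 255 = 0
255 - 240 = 15
255 - 0 = 255
255 - 0 = 255
Wildcard: 0.15.255.255


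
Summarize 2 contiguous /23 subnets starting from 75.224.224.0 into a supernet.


Original prefix: /23
Number of subnets: 2 = 2^1
New prefix = 23 - 1 = 22
Supernet: 75.224.224.0/22


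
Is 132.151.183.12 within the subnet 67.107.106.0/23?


Subnet network: 67.107.106.0
Test IP AND mask: 132.151.182.0
No, 132.151.183.12 is not in 67.107.106.0/23


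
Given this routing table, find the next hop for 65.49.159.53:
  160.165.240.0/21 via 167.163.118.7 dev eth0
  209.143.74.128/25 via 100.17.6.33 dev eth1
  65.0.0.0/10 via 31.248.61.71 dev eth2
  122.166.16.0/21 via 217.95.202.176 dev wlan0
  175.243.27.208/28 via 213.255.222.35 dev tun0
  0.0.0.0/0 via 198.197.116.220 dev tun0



Longest prefix match for 65.49.159.53:
  /21 160.165.240.0: no
  /25 209.143.74.128: no
  /10 65.0.0.0: MATCH
  /21 122.166.16.0: no
  /28 175.243.27.208: no
  /0 0.0.0.0: MATCH
Selected: next-hop 31.248.61.71 via eth2 (matched /10)


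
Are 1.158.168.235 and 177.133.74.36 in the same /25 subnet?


Mask: 255.255.255.128
1.158.168.235 AND mask = 1.158.168.128
177.133.74.36 AND mask = 177.133.74.0
No, different subnets (1.158.168.128 vs 177.133.74.0)


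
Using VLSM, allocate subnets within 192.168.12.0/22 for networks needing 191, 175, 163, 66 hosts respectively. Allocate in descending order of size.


191 hosts -> /24 (254 usable): 192.168.12.0/24
175 hosts -> /24 (254 usable): 192.168.13.0/24
163 hosts -> /24 (254 usable): 192.168.14.0/24
66 hosts -> /25 (126 usable): 192.168.15.0/25
Allocation: 192.168.12.0/24 (191 hosts, 254 usable); 192.168.13.0/24 (175 hosts, 254 usable); 192.168.14.0/24 (163 hosts, 254 usable); 192.168.15.0/25 (66 hosts, 126 usable)


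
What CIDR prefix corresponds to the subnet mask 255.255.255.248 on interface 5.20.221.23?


Binary: 11111111.11111111.11111111.11111000
Count leading 1s
Prefix: /29


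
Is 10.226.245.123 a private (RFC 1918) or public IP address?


RFC 1918 private ranges:
  10.0.0.0/8 (10.0.0.0 - 10.255.255.255)
  172.16.0.0/12 (172.16.0.0 - 172.31.255.255)
  192.168.0.0/16 (192.168.0.0 - 192.168.255.255)
Private (in 10.0.0.0/8)


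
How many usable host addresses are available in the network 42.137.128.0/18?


Host bits = 32 - 18 = 14
Total addresses = 2^14 = 16384
Usable = total - 2 (network and broadcast)
Usable hosts: 16382


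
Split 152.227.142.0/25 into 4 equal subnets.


New prefix = 25 + 2 = 27
Each subnet has 32 addresses
  152.227.142.0/27
  152.227.142.32/27
  152.227.142.64/27
  152.227.142.96/27
Subnets: 152.227.142.0/27, 152.227.142.32/27, 152.227.142.64/27, 152.227.142.96/27


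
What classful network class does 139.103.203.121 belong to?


First octet: 139
Binary: 10001011
10xxxxxx -> Class B (128-191)
Class B, default mask 255.255.0.0 (/16)


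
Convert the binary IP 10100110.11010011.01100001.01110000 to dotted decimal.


10100110 = 166
11010011 = 211
01100001 = 97
01110000 = 112
IP: 166.211.97.112


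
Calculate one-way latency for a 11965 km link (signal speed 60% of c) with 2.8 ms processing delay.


Speed = 0.6 * 3e5 km/s = 180000 km/s
Propagation delay = 11965 / 180000 = 0.0665 s = 66.4722 ms
Processing delay = 2.8 ms
Total one-way latency = 69.2722 ms


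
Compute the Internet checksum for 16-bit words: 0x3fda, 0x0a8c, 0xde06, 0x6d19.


Sum all words (with carry folding):
+ 0x3fda = 0x3fda
+ 0x0a8c = 0x4a66
+ 0xde06 = 0x286d
+ 0x6d19 = 0x9586
One's complement: ~0x9586
Checksum = 0x6a79


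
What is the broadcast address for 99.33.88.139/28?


Network: 99.33.88.128/28
Host bits = 4
Set all host bits to 1:
Broadcast: 99.33.88.143


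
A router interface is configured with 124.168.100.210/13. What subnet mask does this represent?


/13 means 13 network bits, 19 host bits
Binary: 11111111111110000000000000000000
Mask: 255.248.0.0


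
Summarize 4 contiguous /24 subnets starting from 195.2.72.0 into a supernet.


Original prefix: /24
Number of subnets: 4 = 2^2
New prefix = 24 - 2 = 22
Supernet: 195.2.72.0/22


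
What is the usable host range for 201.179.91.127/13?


Network: 201.176.0.0
Broadcast: 201.183.255.255
First usable = network + 1
Last usable = broadcast - 1
Range: 201.176.0.1 to 201.183.255.254


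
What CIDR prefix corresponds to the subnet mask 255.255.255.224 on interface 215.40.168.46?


Binary: 11111111.11111111.11111111.11100000
Count leading 1s
Prefix: /27


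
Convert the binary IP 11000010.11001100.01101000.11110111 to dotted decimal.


11000010 = 194
11001100 = 204
01101000 = 104
11110111 = 247
IP: 194.204.104.247


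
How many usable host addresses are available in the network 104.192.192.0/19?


Host bits = 32 - 19 = 13
Total addresses = 2^13 = 8192
Usable = total - 2 (network and broadcast)
Usable hosts: 8190


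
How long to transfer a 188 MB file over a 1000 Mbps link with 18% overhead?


Effective throughput = 1000 * (1 - 18/100) = 820.0 Mbps
File size in Mb = 188 * 8 = 1504 Mb
Time = 1504 / 820.0
Time = 1.8341 seconds


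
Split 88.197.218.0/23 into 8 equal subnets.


New prefix = 23 + 3 = 26
Each subnet has 64 addresses
  88.197.218.0/26
  88.197.218.64/26
  88.197.218.128/26
  88.197.218.192/26
  88.197.219.0/26
  88.197.219.64/26
  88.197.219.128/26
  88.197.219.192/26
Subnets: 88.197.218.0/26, 88.197.218.64/26, 88.197.218.128/26, 88.197.218.192/26, 88.197.219.0/26, 88.197.219.64/26, 88.197.219.128/26, 88.197.219.192/26


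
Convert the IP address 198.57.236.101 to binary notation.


198 = 11000110
57 = 00111001
236 = 11101100
101 = 01100101
Binary: 11000110.00111001.11101100.01100101


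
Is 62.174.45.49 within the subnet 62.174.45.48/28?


Subnet network: 62.174.45.48
Test IP AND mask: 62.174.45.48
Yes, 62.174.45.49 is in 62.174.45.48/28


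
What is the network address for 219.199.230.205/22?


IP:   11011011.11000111.11100110.11001101
Mask: 11111111.11111111.11111100.00000000
AND operation:
Net:  11011011.11000111.11100100.00000000
Network: 219.199.228.0/22


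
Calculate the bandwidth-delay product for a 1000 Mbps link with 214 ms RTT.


BDP = bandwidth * RTT
= 1000 Mbps * 214 ms
= 1000 * 1e6 * 214 / 1000 bits
= 214000000 bits
= 26750000 bytes
= 26123.0469 KB
BDP = 214000000 bits (26750000 bytes)


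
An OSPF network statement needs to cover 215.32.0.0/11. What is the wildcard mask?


Subnet mask: 255.224.0.0
Wildcard = 255.255.255.255 - subnet mask
255 - 255 = 0
255 - 224 = 31
255 - 0 = 255
255 - 0 = 255
Wildcard: 0.31.255.255


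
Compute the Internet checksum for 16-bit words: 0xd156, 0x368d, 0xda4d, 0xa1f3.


Sum all words (with carry folding):
+ 0xd156 = 0xd156
+ 0x368d = 0x07e4
+ 0xda4d = 0xe231
+ 0xa1f3 = 0x8425
One's complement: ~0x8425
Checksum = 0x7bda


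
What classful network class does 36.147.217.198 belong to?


First octet: 36
Binary: 00100100
0xxxxxxx -> Class A (1-126)
Class A, default mask 255.0.0.0 (/8)


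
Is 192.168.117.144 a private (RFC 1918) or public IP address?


RFC 1918 private ranges:
  10.0.0.0/8 (10.0.0.0 - 10.255.255.255)
  172.16.0.0/12 (172.16.0.0 - 172.31.255.255)
  192.168.0.0/16 (192.168.0.0 - 192.168.255.255)
Private (in 192.168.0.0/16)


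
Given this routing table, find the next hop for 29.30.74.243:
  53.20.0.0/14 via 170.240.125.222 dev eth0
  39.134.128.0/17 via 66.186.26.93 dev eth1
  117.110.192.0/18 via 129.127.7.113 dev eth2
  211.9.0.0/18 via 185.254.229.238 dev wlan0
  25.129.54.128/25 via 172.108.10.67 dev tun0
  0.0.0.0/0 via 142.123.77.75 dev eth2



Longest prefix match for 29.30.74.243:
  /14 53.20.0.0: no
  /17 39.134.128.0: no
  /18 117.110.192.0: no
  /18 211.9.0.0: no
  /25 25.129.54.128: no
  /0 0.0.0.0: MATCH
Selected: next-hop 142.123.77.75 via eth2 (matched /0)


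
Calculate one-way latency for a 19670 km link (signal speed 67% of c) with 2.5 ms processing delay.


Speed = 0.67 * 3e5 km/s = 201000 km/s
Propagation delay = 19670 / 201000 = 0.0979 s = 97.8607 ms
Processing delay = 2.5 ms
Total one-way latency = 100.3607 ms


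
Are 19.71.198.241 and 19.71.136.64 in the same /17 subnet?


Mask: 255.255.128.0
19.71.198.241 AND mask = 19.71.128.0
19.71.136.64 AND mask = 19.71.128.0
Yes, same subnet (19.71.128.0)


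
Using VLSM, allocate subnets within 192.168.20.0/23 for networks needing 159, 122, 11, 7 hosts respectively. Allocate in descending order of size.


159 hosts -> /24 (254 usable): 192.168.20.0/24
122 hosts -> /25 (126 usable): 192.168.21.0/25
11 hosts -> /28 (14 usable): 192.168.21.128/28
7 hosts -> /28 (14 usable): 192.168.21.144/28
Allocation: 192.168.20.0/24 (159 hosts, 254 usable); 192.168.21.0/25 (122 hosts, 126 usable); 192.168.21.128/28 (11 hosts, 14 usable); 192.168.21.144/28 (7 hosts, 14 usable)


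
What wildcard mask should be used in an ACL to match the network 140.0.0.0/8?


Subnet mask: 255.0.0.0
Wildcard = 255.255.255.255 - subnet mask
255 - 255 = 0
255 - 0 = 255
255 - 0 = 255
255 - 0 = 255
Wildcard: 0.255.255.255


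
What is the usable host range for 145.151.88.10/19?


Network: 145.151.64.0
Broadcast: 145.151.95.255
First usable = network + 1
Last usable = broadcast - 1
Range: 145.151.64.1 to 145.151.95.254


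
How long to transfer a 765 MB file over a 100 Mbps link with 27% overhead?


Effective throughput = 100 * (1 - 27/100) = 73 Mbps
File size in Mb = 765 * 8 = 6120 Mb
Time = 6120 / 73
Time = 83.8356 seconds


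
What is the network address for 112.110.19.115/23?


IP:   01110000.01101110.00010011.01110011
Mask: 11111111.11111111.11111110.00000000
AND operation:
Net:  01110000.01101110.00010010.00000000
Network: 112.110.18.0/23


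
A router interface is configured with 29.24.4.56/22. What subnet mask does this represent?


/22 means 22 network bits, 10 host bits
Binary: 11111111111111111111110000000000
Mask: 255.255.252.0


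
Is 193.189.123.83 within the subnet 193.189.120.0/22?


Subnet network: 193.189.120.0
Test IP AND mask: 193.189.120.0
Yes, 193.189.123.83 is in 193.189.120.0/22


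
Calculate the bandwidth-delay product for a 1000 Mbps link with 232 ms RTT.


BDP = bandwidth * RTT
= 1000 Mbps * 232 ms
= 1000 * 1e6 * 232 / 1000 bits
= 232000000 bits
= 29000000 bytes
= 28320.3125 KB
BDP = 232000000 bits (29000000 bytes)


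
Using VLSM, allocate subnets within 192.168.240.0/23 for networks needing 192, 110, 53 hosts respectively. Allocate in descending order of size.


192 hosts -> /24 (254 usable): 192.168.240.0/24
110 hosts -> /25 (126 usable): 192.168.241.0/25
53 hosts -> /26 (62 usable): 192.168.241.128/26
Allocation: 192.168.240.0/24 (192 hosts, 254 usable); 192.168.241.0/25 (110 hosts, 126 usable); 192.168.241.128/26 (53 hosts, 62 usable)


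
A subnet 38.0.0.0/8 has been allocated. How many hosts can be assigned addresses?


Host bits = 32 - 8 = 24
Total addresses = 2^24 = 16777216
Usable = total - 2 (network and broadcast)
Usable hosts: 16777214


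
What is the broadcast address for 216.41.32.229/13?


Network: 216.40.0.0/13
Host bits = 19
Set all host bits to 1:
Broadcast: 216.47.255.255


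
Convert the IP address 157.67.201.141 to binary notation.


157 = 10011101
67 = 01000011
201 = 11001001
141 = 10001101
Binary: 10011101.01000011.11001001.10001101


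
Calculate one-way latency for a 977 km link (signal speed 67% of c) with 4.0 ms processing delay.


Speed = 0.67 * 3e5 km/s = 201000 km/s
Propagation delay = 977 / 201000 = 0.0049 s = 4.8607 ms
Processing delay = 4.0 ms
Total one-way latency = 8.8607 ms


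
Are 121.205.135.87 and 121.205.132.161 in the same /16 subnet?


Mask: 255.255.0.0
121.205.135.87 AND mask = 121.205.0.0
121.205.132.161 AND mask = 121.205.0.0
Yes, same subnet (121.205.0.0)


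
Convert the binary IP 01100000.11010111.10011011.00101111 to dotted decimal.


01100000 = 96
11010111 = 215
10011011 = 155
00101111 = 47
IP: 96.215.155.47


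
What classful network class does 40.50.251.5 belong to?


First octet: 40
Binary: 00101000
0xxxxxxx -> Class A (1-126)
Class A, default mask 255.0.0.0 (/8)


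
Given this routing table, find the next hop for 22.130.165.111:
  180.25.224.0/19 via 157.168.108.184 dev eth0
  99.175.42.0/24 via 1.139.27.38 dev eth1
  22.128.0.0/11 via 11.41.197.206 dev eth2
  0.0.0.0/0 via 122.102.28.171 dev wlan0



Longest prefix match for 22.130.165.111:
  /19 180.25.224.0: no
  /24 99.175.42.0: no
  /11 22.128.0.0: MATCH
  /0 0.0.0.0: MATCH
Selected: next-hop 11.41.197.206 via eth2 (matched /11)


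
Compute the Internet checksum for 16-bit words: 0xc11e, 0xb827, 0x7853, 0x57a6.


Sum all words (with carry folding):
+ 0xc11e = 0xc11e
+ 0xb827 = 0x7946
+ 0x7853 = 0xf199
+ 0x57a6 = 0x4940
One's complement: ~0x4940
Checksum = 0xb6bf


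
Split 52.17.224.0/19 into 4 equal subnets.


New prefix = 19 + 2 = 21
Each subnet has 2048 addresses
  52.17.224.0/21
  52.17.232.0/21
  52.17.240.0/21
  52.17.248.0/21
Subnets: 52.17.224.0/21, 52.17.232.0/21, 52.17.240.0/21, 52.17.248.0/21


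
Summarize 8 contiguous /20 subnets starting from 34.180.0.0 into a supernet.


Original prefix: /20
Number of subnets: 8 = 2^3
New prefix = 20 - 3 = 17
Supernet: 34.180.0.0/17


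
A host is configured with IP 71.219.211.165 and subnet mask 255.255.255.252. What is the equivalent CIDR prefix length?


Binary: 11111111.11111111.11111111.11111100
Count leading 1s
Prefix: /30


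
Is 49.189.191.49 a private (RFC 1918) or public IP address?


RFC 1918 private ranges:
  10.0.0.0/8 (10.0.0.0 - 10.255.255.255)
  172.16.0.0/12 (172.16.0.0 - 172.31.255.255)
  192.168.0.0/16 (192.168.0.0 - 192.168.255.255)
Public (not in any RFC 1918 range)


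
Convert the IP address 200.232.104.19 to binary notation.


200 = 11001000
232 = 11101000
104 = 01101000
19 = 00010011
Binary: 11001000.11101000.01101000.00010011


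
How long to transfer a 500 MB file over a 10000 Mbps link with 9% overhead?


Effective throughput = 10000 * (1 - 9/100) = 9100 Mbps
File size in Mb = 500 * 8 = 4000 Mb
Time = 4000 / 9100
Time = 0.4396 seconds


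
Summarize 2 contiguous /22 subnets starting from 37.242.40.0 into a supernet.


Original prefix: /22
Number of subnets: 2 = 2^1
New prefix = 22 - 1 = 21
Supernet: 37.242.40.0/21


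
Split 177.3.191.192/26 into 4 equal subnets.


New prefix = 26 + 2 = 28
Each subnet has 16 addresses
  177.3.191.192/28
  177.3.191.208/28
  177.3.191.224/28
  177.3.191.240/28
Subnets: 177.3.191.192/28, 177.3.191.208/28, 177.3.191.224/28, 177.3.191.240/28


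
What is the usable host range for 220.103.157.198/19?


Network: 220.103.128.0
Broadcast: 220.103.159.255
First usable = network + 1
Last usable = broadcast - 1
Range: 220.103.128.1 to 220.103.159.254


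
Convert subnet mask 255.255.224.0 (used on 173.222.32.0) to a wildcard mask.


Subnet mask: 255.255.224.0
Wildcard = 255.255.255.255 - subnet mask
255 - 255 = 0
255 - 255 = 0
255 - 224 = 31
255 - 0 = 255
Wildcard: 0.0.31.255


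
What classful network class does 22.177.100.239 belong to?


First octet: 22
Binary: 00010110
0xxxxxxx -> Class A (1-126)
Class A, default mask 255.0.0.0 (/8)


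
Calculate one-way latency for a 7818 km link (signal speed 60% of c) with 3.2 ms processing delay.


Speed = 0.6 * 3e5 km/s = 180000 km/s
Propagation delay = 7818 / 180000 = 0.0434 s = 43.4333 ms
Processing delay = 3.2 ms
Total one-way latency = 46.6333 ms


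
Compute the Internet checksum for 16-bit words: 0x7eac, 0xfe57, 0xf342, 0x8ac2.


Sum all words (with carry folding):
+ 0x7eac = 0x7eac
+ 0xfe57 = 0x7d04
+ 0xf342 = 0x7047
+ 0x8ac2 = 0xfb09
One's complement: ~0xfb09
Checksum = 0x04f6


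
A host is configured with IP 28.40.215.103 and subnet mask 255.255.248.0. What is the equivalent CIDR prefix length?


Binary: 11111111.11111111.11111000.00000000
Count leading 1s
Prefix: /21


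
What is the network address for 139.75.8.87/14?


IP:   10001011.01001011.00001000.01010111
Mask: 11111111.11111100.00000000.00000000
AND operation:
Net:  10001011.01001000.00000000.00000000
Network: 139.72.0.0/14


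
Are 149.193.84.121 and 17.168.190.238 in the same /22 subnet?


Mask: 255.255.252.0
149.193.84.121 AND mask = 149.193.84.0
17.168.190.238 AND mask = 17.168.188.0
No, different subnets (149.193.84.0 vs 17.168.188.0)


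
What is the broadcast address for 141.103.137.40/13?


Network: 141.96.0.0/13
Host bits = 19
Set all host bits to 1:
Broadcast: 141.103.255.255


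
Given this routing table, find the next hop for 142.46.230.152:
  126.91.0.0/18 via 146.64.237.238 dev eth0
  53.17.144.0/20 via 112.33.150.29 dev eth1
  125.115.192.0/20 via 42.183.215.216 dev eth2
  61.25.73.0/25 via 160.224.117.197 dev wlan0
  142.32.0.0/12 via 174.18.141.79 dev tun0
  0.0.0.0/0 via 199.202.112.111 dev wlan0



Longest prefix match for 142.46.230.152:
  /18 126.91.0.0: no
  /20 53.17.144.0: no
  /20 125.115.192.0: no
  /25 61.25.73.0: no
  /12 142.32.0.0: MATCH
  /0 0.0.0.0: MATCH
Selected: next-hop 174.18.141.79 via tun0 (matched /12)


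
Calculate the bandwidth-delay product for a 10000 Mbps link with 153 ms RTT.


BDP = bandwidth * RTT
= 10000 Mbps * 153 ms
= 10000 * 1e6 * 153 / 1000 bits
= 1530000000 bits
= 191250000 bytes
= 186767.5781 KB
BDP = 1530000000 bits (191250000 bytes)


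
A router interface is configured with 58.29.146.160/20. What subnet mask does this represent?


/20 means 20 network bits, 12 host bits
Binary: 11111111111111111111000000000000
Mask: 255.255.240.0


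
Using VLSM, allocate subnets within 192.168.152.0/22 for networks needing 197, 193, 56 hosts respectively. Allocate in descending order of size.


197 hosts -> /24 (254 usable): 192.168.152.0/24
193 hosts -> /24 (254 usable): 192.168.153.0/24
56 hosts -> /26 (62 usable): 192.168.154.0/26
Allocation: 192.168.152.0/24 (197 hosts, 254 usable); 192.168.153.0/24 (193 hosts, 254 usable); 192.168.154.0/26 (56 hosts, 62 usable)


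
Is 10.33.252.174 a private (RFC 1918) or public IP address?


RFC 1918 private ranges:
  10.0.0.0/8 (10.0.0.0 - 10.255.255.255)
  172.16.0.0/12 (172.16.0.0 - 172.31.255.255)
  192.168.0.0/16 (192.168.0.0 - 192.168.255.255)
Private (in 10.0.0.0/8)


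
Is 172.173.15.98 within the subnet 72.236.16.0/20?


Subnet network: 72.236.16.0
Test IP AND mask: 172.173.0.0
No, 172.173.15.98 is not in 72.236.16.0/20


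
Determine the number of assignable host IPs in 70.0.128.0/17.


Host bits = 32 - 17 = 15
Total addresses = 2^15 = 32768
Usable = total - 2 (network and broadcast)
Usable hosts: 32766


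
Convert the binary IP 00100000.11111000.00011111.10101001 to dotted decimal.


00100000 = 32
11111000 = 248
00011111 = 31
10101001 = 169
IP: 32.248.31.169


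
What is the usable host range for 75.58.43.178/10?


Network: 75.0.0.0
Broadcast: 75.63.255.255
First usable = network + 1
Last usable = broadcast - 1
Range: 75.0.0.1 to 75.63.255.254


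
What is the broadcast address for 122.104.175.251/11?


Network: 122.96.0.0/11
Host bits = 21
Set all host bits to 1:
Broadcast: 122.127.255.255


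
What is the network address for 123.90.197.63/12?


IP:   01111011.01011010.11000101.00111111
Mask: 11111111.11110000.00000000.00000000
AND operation:
Net:  01111011.01010000.00000000.00000000
Network: 123.80.0.0/12


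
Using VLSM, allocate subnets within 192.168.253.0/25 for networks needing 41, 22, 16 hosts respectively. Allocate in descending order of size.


41 hosts -> /26 (62 usable): 192.168.253.0/26
22 hosts -> /27 (30 usable): 192.168.253.64/27
16 hosts -> /27 (30 usable): 192.168.253.96/27
Allocation: 192.168.253.0/26 (41 hosts, 62 usable); 192.168.253.64/27 (22 hosts, 30 usable); 192.168.253.96/27 (16 hosts, 30 usable)


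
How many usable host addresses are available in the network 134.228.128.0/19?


Host bits = 32 - 19 = 13
Total addresses = 2^13 = 8192
Usable = total - 2 (network and broadcast)
Usable hosts: 8190


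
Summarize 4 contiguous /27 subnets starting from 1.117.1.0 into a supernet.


Original prefix: /27
Number of subnets: 4 = 2^2
New prefix = 27 - 2 = 25
Supernet: 1.117.1.0/25


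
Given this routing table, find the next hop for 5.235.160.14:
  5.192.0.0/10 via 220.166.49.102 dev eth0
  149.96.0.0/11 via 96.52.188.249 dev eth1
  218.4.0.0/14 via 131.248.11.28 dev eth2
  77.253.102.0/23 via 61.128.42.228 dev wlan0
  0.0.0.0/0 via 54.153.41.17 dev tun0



Longest prefix match for 5.235.160.14:
  /10 5.192.0.0: MATCH
  /11 149.96.0.0: no
  /14 218.4.0.0: no
  /23 77.253.102.0: no
  /0 0.0.0.0: MATCH
Selected: next-hop 220.166.49.102 via eth0 (matched /10)


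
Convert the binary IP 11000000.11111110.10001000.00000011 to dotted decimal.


11000000 = 192
11111110 = 254
10001000 = 136
00000011 = 3
IP: 192.254.136.3


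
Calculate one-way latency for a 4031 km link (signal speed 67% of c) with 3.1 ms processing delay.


Speed = 0.67 * 3e5 km/s = 201000 km/s
Propagation delay = 4031 / 201000 = 0.0201 s = 20.0547 ms
Processing delay = 3.1 ms
Total one-way latency = 23.1547 ms


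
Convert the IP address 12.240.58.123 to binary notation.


12 = 00001100
240 = 11110000
58 = 00111010
123 = 01111011
Binary: 00001100.11110000.00111010.01111011


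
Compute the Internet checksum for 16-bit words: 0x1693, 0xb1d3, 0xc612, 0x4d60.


Sum all words (with carry folding):
+ 0x1693 = 0x1693
+ 0xb1d3 = 0xc866
+ 0xc612 = 0x8e79
+ 0x4d60 = 0xdbd9
One's complement: ~0xdbd9
Checksum = 0x2426


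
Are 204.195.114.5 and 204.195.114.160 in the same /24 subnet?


Mask: 255.255.255.0
204.195.114.5 AND mask = 204.195.114.0
204.195.114.160 AND mask = 204.195.114.0
Yes, same subnet (204.195.114.0)


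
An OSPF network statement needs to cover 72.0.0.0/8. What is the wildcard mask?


Subnet mask: 255.0.0.0
Wildcard = 255.255.255.255 - subnet mask
255 - 255 = 0
255 - 0 = 255
255 - 0 = 255
255 - 0 = 255
Wildcard: 0.255.255.255


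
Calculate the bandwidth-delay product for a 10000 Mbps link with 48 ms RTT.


BDP = bandwidth * RTT
= 10000 Mbps * 48 ms
= 10000 * 1e6 * 48 / 1000 bits
= 480000000 bits
= 60000000 bytes
= 58593.75 KB
BDP = 480000000 bits (60000000 bytes)


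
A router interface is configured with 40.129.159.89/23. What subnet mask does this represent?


/23 means 23 network bits, 9 host bits
Binary: 11111111111111111111111000000000
Mask: 255.255.254.0


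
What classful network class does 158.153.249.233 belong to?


First octet: 158
Binary: 10011110
10xxxxxx -> Class B (128-191)
Class B, default mask 255.255.0.0 (/16)


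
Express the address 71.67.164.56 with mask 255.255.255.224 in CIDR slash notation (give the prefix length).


Binary: 11111111.11111111.11111111.11100000
Count leading 1s
Prefix: /27


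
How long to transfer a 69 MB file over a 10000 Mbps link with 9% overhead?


Effective throughput = 10000 * (1 - 9/100) = 9100 Mbps
File size in Mb = 69 * 8 = 552 Mb
Time = 552 / 9100
Time = 0.0607 seconds


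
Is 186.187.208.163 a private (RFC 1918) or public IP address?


RFC 1918 private ranges:
  10.0.0.0/8 (10.0.0.0 - 10.255.255.255)
  172.16.0.0/12 (172.16.0.0 - 172.31.255.255)
  192.168.0.0/16 (192.168.0.0 - 192.168.255.255)
Public (not in any RFC 1918 range)


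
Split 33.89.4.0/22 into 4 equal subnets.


New prefix = 22 + 2 = 24
Each subnet has 256 addresses
  33.89.4.0/24
  33.89.5.0/24
  33.89.6.0/24
  33.89.7.0/24
Subnets: 33.89.4.0/24, 33.89.5.0/24, 33.89.6.0/24, 33.89.7.0/24


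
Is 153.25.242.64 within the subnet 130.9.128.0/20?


Subnet network: 130.9.128.0
Test IP AND mask: 153.25.240.0
No, 153.25.242.64 is not in 130.9.128.0/20


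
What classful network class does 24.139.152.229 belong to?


First octet: 24
Binary: 00011000
0xxxxxxx -> Class A (1-126)
Class A, default mask 255.0.0.0 (/8)


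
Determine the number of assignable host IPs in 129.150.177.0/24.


Host bits = 32 - 24 = 8
Total addresses = 2^8 = 256
Usable = total - 2 (network and broadcast)
Usable hosts: 254


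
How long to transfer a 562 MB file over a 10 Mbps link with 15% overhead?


Effective throughput = 10 * (1 - 15/100) = 8.5 Mbps
File size in Mb = 562 * 8 = 4496 Mb
Time = 4496 / 8.5
Time = 528.9412 seconds


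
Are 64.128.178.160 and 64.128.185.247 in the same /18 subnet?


Mask: 255.255.192.0
64.128.178.160 AND mask = 64.128.128.0
64.128.185.247 AND mask = 64.128.128.0
Yes, same subnet (64.128.128.0)


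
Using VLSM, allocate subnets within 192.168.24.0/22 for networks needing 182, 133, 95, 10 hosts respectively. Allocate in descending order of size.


182 hosts -> /24 (254 usable): 192.168.24.0/24
133 hosts -> /24 (254 usable): 192.168.25.0/24
95 hosts -> /25 (126 usable): 192.168.26.0/25
10 hosts -> /28 (14 usable): 192.168.26.128/28
Allocation: 192.168.24.0/24 (182 hosts, 254 usable); 192.168.25.0/24 (133 hosts, 254 usable); 192.168.26.0/25 (95 hosts, 126 usable); 192.168.26.128/28 (10 hosts, 14 usable)


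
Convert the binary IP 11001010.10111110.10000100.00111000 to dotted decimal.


11001010 = 202
10111110 = 190
10000100 = 132
00111000 = 56
IP: 202.190.132.56


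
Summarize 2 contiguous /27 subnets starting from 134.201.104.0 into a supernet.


Original prefix: /27
Number of subnets: 2 = 2^1
New prefix = 27 - 1 = 26
Supernet: 134.201.104.0/26


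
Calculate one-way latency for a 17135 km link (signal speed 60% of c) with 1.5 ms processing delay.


Speed = 0.6 * 3e5 km/s = 180000 km/s
Propagation delay = 17135 / 180000 = 0.0952 s = 95.1944 ms
Processing delay = 1.5 ms
Total one-way latency = 96.6944 ms


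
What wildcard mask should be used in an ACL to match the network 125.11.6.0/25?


Subnet mask: 255.255.255.128
Wildcard = 255.255.255.255 - subnet mask
255 - 255 = 0
255 - 255 = 0
255 - 255 = 0
255 - 128 = 127
Wildcard: 0.0.0.127


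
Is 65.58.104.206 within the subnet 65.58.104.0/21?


Subnet network: 65.58.104.0
Test IP AND mask: 65.58.104.0
Yes, 65.58.104.206 is in 65.58.104.0/21


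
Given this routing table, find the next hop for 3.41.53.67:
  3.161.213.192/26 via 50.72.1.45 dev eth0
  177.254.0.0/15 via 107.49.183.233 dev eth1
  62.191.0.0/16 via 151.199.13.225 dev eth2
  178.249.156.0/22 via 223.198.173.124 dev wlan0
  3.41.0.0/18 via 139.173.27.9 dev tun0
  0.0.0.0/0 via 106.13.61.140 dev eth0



Longest prefix match for 3.41.53.67:
  /26 3.161.213.192: no
  /15 177.254.0.0: no
  /16 62.191.0.0: no
  /22 178.249.156.0: no
  /18 3.41.0.0: MATCH
  /0 0.0.0.0: MATCH
Selected: next-hop 139.173.27.9 via tun0 (matched /18)


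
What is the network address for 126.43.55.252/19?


IP:   01111110.00101011.00110111.11111100
Mask: 11111111.11111111.11100000.00000000
AND operation:
Net:  01111110.00101011.00100000.00000000
Network: 126.43.32.0/19


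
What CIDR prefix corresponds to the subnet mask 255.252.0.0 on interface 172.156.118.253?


Binary: 11111111.11111100.00000000.00000000
Count leading 1s
Prefix: /14


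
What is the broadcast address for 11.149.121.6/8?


Network: 11.0.0.0/8
Host bits = 24
Set all host bits to 1:
Broadcast: 11.255.255.255


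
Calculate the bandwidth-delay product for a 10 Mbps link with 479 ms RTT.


BDP = bandwidth * RTT
= 10 Mbps * 479 ms
= 10 * 1e6 * 479 / 1000 bits
= 4790000 bits
= 598750 bytes
= 584.7168 KB
BDP = 4790000 bits (598750 bytes)


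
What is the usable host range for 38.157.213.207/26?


Network: 38.157.213.192
Broadcast: 38.157.213.255
First usable = network + 1
Last usable = broadcast - 1
Range: 38.157.213.193 to 38.157.213.254


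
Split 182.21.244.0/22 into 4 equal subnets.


New prefix = 22 + 2 = 24
Each subnet has 256 addresses
  182.21.244.0/24
  182.21.245.0/24
  182.21.246.0/24
  182.21.247.0/24
Subnets: 182.21.244.0/24, 182.21.245.0/24, 182.21.246.0/24, 182.21.247.0/24


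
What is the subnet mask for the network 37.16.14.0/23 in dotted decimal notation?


/23 means 23 network bits, 9 host bits
Binary: 11111111111111111111111000000000
Mask: 255.255.254.0


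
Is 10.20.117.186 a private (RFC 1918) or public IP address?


RFC 1918 private ranges:
  10.0.0.0/8 (10.0.0.0 - 10.255.255.255)
  172.16.0.0/12 (172.16.0.0 - 172.31.255.255)
  192.168.0.0/16 (192.168.0.0 - 192.168.255.255)
Private (in 10.0.0.0/8)


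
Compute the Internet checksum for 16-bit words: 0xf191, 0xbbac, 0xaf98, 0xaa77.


Sum all words (with carry folding):
+ 0xf191 = 0xf191
+ 0xbbac = 0xad3e
+ 0xaf98 = 0x5cd7
+ 0xaa77 = 0x074f
One's complement: ~0x074f
Checksum = 0xf8b0


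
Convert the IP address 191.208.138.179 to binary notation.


191 = 10111111
208 = 11010000
138 = 10001010
179 = 10110011
Binary: 10111111.11010000.10001010.10110011


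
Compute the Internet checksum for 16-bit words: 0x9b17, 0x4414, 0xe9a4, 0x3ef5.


Sum all words (with carry folding):
+ 0x9b17 = 0x9b17
+ 0x4414 = 0xdf2b
+ 0xe9a4 = 0xc8d0
+ 0x3ef5 = 0x07c6
One's complement: ~0x07c6
Checksum = 0xf839


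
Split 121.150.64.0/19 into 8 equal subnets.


New prefix = 19 + 3 = 22
Each subnet has 1024 addresses
  121.150.64.0/22
  121.150.68.0/22
  121.150.72.0/22
  121.150.76.0/22
  121.150.80.0/22
  121.150.84.0/22
  121.150.88.0/22
  121.150.92.0/22
Subnets: 121.150.64.0/22, 121.150.68.0/22, 121.150.72.0/22, 121.150.76.0/22, 121.150.80.0/22, 121.150.84.0/22, 121.150.88.0/22, 121.150.92.0/22


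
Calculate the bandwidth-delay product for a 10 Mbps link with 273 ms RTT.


BDP = bandwidth * RTT
= 10 Mbps * 273 ms
= 10 * 1e6 * 273 / 1000 bits
= 2730000 bits
= 341250 bytes
= 333.252 KB
BDP = 2730000 bits (341250 bytes)
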